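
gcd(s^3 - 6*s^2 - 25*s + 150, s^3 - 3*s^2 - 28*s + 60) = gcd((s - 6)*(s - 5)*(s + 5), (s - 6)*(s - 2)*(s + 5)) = s^2 - s - 30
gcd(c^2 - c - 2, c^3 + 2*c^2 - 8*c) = c - 2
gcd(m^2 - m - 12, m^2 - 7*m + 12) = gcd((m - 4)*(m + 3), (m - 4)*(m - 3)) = m - 4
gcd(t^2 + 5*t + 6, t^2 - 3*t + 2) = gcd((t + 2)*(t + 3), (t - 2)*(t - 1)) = 1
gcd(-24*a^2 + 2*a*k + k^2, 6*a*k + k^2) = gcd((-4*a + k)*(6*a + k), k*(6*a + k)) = 6*a + k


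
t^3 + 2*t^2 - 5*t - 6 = (t - 2)*(t + 1)*(t + 3)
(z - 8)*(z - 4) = z^2 - 12*z + 32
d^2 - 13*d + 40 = (d - 8)*(d - 5)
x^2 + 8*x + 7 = (x + 1)*(x + 7)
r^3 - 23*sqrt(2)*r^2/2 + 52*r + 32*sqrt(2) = (r - 8*sqrt(2))*(r - 4*sqrt(2))*(r + sqrt(2)/2)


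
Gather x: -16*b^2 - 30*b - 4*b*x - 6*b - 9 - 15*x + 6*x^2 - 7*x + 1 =-16*b^2 - 36*b + 6*x^2 + x*(-4*b - 22) - 8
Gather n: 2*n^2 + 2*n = 2*n^2 + 2*n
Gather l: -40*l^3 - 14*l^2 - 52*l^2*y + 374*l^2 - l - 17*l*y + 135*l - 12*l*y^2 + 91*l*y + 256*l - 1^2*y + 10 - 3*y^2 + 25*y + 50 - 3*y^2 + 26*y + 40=-40*l^3 + l^2*(360 - 52*y) + l*(-12*y^2 + 74*y + 390) - 6*y^2 + 50*y + 100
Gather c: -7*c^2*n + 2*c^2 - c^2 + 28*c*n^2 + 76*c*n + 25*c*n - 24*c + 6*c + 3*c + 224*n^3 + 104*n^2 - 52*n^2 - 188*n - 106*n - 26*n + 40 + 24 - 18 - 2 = c^2*(1 - 7*n) + c*(28*n^2 + 101*n - 15) + 224*n^3 + 52*n^2 - 320*n + 44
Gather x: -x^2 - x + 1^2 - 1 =-x^2 - x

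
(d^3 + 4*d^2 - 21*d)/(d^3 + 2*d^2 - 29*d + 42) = d/(d - 2)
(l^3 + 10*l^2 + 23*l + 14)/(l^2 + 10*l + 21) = (l^2 + 3*l + 2)/(l + 3)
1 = 1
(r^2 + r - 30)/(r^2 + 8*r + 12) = (r - 5)/(r + 2)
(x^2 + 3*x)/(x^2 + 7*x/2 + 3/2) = 2*x/(2*x + 1)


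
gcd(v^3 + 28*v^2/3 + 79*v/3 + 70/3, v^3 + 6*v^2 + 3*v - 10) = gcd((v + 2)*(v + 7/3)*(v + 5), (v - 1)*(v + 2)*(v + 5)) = v^2 + 7*v + 10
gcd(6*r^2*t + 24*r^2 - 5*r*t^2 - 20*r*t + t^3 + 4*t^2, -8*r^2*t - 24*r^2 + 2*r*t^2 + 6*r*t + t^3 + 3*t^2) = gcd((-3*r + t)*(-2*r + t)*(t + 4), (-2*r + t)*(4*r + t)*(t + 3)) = 2*r - t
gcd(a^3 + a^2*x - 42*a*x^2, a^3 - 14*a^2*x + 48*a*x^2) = -a^2 + 6*a*x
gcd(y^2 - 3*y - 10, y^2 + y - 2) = y + 2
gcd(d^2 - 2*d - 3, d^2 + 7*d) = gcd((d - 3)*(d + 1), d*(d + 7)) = 1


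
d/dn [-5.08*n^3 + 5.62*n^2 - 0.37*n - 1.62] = -15.24*n^2 + 11.24*n - 0.37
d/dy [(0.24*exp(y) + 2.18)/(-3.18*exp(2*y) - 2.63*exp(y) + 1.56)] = (0.7632*exp(2*y) + 13.8648*exp(y) + 6.1078)*exp(y)/(10.1124*exp(4*y) + 16.7268*exp(3*y) - 3.0047*exp(2*y) - 8.2056*exp(y) + 2.4336)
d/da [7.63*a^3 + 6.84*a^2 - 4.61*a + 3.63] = 22.89*a^2 + 13.68*a - 4.61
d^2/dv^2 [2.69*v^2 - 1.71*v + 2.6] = 5.38000000000000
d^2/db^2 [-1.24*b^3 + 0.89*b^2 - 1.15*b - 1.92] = 1.78 - 7.44*b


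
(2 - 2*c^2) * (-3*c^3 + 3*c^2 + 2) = 6*c^5 - 6*c^4 - 6*c^3 + 2*c^2 + 4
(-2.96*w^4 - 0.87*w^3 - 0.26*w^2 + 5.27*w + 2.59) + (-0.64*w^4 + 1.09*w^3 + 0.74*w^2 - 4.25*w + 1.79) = -3.6*w^4 + 0.22*w^3 + 0.48*w^2 + 1.02*w + 4.38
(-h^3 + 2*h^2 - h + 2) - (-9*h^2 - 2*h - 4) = -h^3 + 11*h^2 + h + 6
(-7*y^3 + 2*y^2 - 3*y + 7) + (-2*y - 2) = -7*y^3 + 2*y^2 - 5*y + 5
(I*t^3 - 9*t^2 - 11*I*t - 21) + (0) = I*t^3 - 9*t^2 - 11*I*t - 21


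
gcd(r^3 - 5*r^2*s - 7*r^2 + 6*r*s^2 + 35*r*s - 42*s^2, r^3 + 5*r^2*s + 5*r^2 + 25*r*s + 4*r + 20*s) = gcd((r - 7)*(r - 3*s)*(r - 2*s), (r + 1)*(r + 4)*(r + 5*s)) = 1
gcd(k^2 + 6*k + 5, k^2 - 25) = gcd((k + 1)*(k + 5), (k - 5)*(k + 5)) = k + 5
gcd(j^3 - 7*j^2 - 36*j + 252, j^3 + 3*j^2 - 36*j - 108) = j^2 - 36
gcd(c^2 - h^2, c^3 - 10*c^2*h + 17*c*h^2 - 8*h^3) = c - h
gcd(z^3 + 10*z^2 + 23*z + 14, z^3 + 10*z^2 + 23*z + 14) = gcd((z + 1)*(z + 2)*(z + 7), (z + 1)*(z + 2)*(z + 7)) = z^3 + 10*z^2 + 23*z + 14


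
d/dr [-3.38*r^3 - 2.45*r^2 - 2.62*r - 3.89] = -10.14*r^2 - 4.9*r - 2.62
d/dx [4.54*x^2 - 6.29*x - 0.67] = 9.08*x - 6.29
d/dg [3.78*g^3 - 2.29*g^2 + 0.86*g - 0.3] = 11.34*g^2 - 4.58*g + 0.86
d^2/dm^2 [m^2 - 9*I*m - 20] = 2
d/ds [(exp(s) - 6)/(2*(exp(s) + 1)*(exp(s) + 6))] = (-exp(2*s) + 12*exp(s) + 48)*exp(s)/(2*(exp(4*s) + 14*exp(3*s) + 61*exp(2*s) + 84*exp(s) + 36))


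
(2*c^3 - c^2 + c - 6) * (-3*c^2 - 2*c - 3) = -6*c^5 - c^4 - 7*c^3 + 19*c^2 + 9*c + 18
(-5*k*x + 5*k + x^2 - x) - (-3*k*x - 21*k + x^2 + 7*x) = -2*k*x + 26*k - 8*x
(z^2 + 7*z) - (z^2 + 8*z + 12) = -z - 12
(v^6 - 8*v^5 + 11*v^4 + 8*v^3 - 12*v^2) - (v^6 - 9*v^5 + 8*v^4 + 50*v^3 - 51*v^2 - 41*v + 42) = v^5 + 3*v^4 - 42*v^3 + 39*v^2 + 41*v - 42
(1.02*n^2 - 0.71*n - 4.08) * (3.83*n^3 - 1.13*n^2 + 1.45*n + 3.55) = 3.9066*n^5 - 3.8719*n^4 - 13.3451*n^3 + 7.2019*n^2 - 8.4365*n - 14.484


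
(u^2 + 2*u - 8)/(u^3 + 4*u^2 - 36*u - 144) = (u - 2)/(u^2 - 36)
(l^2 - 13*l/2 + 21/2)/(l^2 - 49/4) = 2*(l - 3)/(2*l + 7)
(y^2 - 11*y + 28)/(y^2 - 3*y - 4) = (y - 7)/(y + 1)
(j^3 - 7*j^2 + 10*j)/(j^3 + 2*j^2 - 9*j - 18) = j*(j^2 - 7*j + 10)/(j^3 + 2*j^2 - 9*j - 18)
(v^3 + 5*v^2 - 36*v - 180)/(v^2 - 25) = (v^2 - 36)/(v - 5)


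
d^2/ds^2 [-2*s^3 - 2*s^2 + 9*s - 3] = -12*s - 4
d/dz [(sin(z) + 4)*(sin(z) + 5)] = (2*sin(z) + 9)*cos(z)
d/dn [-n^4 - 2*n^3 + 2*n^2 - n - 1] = -4*n^3 - 6*n^2 + 4*n - 1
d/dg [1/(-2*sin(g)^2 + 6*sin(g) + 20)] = (2*sin(g) - 3)*cos(g)/(2*(sin(g) - 5)^2*(sin(g) + 2)^2)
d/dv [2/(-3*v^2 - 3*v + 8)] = 6*(2*v + 1)/(3*v^2 + 3*v - 8)^2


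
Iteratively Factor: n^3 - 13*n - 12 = (n + 1)*(n^2 - n - 12) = (n + 1)*(n + 3)*(n - 4)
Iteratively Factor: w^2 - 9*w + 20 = (w - 4)*(w - 5)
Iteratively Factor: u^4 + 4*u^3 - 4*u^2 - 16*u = (u + 2)*(u^3 + 2*u^2 - 8*u) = u*(u + 2)*(u^2 + 2*u - 8) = u*(u + 2)*(u + 4)*(u - 2)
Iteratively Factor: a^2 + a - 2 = (a + 2)*(a - 1)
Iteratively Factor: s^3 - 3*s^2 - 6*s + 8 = (s - 1)*(s^2 - 2*s - 8) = (s - 1)*(s + 2)*(s - 4)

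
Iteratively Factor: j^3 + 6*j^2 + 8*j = (j)*(j^2 + 6*j + 8) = j*(j + 2)*(j + 4)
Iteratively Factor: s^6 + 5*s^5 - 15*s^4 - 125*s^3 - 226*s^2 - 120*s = (s + 2)*(s^5 + 3*s^4 - 21*s^3 - 83*s^2 - 60*s) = (s + 2)*(s + 4)*(s^4 - s^3 - 17*s^2 - 15*s) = (s + 2)*(s + 3)*(s + 4)*(s^3 - 4*s^2 - 5*s) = (s + 1)*(s + 2)*(s + 3)*(s + 4)*(s^2 - 5*s) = s*(s + 1)*(s + 2)*(s + 3)*(s + 4)*(s - 5)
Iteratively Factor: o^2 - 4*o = (o)*(o - 4)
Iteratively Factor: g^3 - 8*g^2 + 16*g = (g)*(g^2 - 8*g + 16) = g*(g - 4)*(g - 4)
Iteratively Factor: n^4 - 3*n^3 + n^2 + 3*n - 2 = (n + 1)*(n^3 - 4*n^2 + 5*n - 2) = (n - 1)*(n + 1)*(n^2 - 3*n + 2) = (n - 2)*(n - 1)*(n + 1)*(n - 1)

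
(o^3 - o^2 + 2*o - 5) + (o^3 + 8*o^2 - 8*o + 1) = 2*o^3 + 7*o^2 - 6*o - 4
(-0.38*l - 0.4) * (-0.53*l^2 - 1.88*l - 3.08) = 0.2014*l^3 + 0.9264*l^2 + 1.9224*l + 1.232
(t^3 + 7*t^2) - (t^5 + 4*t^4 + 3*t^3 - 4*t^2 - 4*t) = -t^5 - 4*t^4 - 2*t^3 + 11*t^2 + 4*t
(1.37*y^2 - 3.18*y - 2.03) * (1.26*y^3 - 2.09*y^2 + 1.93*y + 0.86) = 1.7262*y^5 - 6.8701*y^4 + 6.7325*y^3 - 0.716500000000001*y^2 - 6.6527*y - 1.7458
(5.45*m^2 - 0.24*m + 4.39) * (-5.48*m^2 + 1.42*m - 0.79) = -29.866*m^4 + 9.0542*m^3 - 28.7035*m^2 + 6.4234*m - 3.4681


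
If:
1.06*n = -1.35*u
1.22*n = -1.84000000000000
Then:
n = -1.51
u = 1.18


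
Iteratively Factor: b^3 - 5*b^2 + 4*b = (b - 4)*(b^2 - b) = b*(b - 4)*(b - 1)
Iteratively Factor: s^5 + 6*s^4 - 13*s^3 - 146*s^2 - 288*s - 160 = (s + 2)*(s^4 + 4*s^3 - 21*s^2 - 104*s - 80) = (s + 1)*(s + 2)*(s^3 + 3*s^2 - 24*s - 80) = (s - 5)*(s + 1)*(s + 2)*(s^2 + 8*s + 16) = (s - 5)*(s + 1)*(s + 2)*(s + 4)*(s + 4)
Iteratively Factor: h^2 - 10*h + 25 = (h - 5)*(h - 5)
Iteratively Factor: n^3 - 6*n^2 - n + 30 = (n - 3)*(n^2 - 3*n - 10) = (n - 3)*(n + 2)*(n - 5)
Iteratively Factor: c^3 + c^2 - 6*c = (c - 2)*(c^2 + 3*c) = (c - 2)*(c + 3)*(c)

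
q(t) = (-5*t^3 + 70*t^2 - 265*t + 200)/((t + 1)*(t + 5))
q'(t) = (-15*t^2 + 140*t - 265)/((t + 1)*(t + 5)) - (-5*t^3 + 70*t^2 - 265*t + 200)/((t + 1)*(t + 5)^2) - (-5*t^3 + 70*t^2 - 265*t + 200)/((t + 1)^2*(t + 5))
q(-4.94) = -16159.56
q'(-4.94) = 270819.64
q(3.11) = -2.93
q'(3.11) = 1.83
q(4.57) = -0.49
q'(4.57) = 1.29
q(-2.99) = -437.96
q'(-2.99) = 202.24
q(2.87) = -3.35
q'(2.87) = 1.73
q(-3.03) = -446.28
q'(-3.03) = 213.47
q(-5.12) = 8217.83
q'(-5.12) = 67695.38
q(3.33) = -2.52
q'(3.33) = 1.85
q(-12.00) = 287.01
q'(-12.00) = 13.78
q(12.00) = -6.97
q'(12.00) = -2.43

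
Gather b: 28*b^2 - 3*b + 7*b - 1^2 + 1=28*b^2 + 4*b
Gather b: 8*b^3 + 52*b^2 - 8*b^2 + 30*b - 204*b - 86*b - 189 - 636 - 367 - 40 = 8*b^3 + 44*b^2 - 260*b - 1232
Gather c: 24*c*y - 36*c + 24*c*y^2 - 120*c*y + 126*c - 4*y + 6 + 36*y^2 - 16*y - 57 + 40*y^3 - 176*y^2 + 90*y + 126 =c*(24*y^2 - 96*y + 90) + 40*y^3 - 140*y^2 + 70*y + 75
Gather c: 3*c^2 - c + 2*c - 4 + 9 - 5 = 3*c^2 + c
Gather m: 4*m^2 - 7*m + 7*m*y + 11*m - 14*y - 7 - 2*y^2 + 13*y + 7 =4*m^2 + m*(7*y + 4) - 2*y^2 - y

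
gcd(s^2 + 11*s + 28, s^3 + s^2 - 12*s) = s + 4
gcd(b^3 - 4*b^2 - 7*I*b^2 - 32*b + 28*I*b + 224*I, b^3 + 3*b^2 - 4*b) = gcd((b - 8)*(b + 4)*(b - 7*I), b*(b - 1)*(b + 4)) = b + 4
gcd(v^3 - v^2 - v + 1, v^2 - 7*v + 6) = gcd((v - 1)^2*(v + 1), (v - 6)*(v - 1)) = v - 1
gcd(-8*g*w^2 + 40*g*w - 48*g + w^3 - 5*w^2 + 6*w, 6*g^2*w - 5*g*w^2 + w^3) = 1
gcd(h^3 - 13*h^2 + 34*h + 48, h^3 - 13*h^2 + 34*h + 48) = h^3 - 13*h^2 + 34*h + 48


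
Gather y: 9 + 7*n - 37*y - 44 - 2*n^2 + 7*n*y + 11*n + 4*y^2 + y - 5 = -2*n^2 + 18*n + 4*y^2 + y*(7*n - 36) - 40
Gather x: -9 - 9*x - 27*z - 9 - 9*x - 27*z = -18*x - 54*z - 18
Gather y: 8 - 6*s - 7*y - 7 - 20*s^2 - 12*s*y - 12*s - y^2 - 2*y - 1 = -20*s^2 - 18*s - y^2 + y*(-12*s - 9)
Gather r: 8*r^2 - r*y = 8*r^2 - r*y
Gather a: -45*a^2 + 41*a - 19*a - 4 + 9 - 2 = -45*a^2 + 22*a + 3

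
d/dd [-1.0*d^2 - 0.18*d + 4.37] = -2.0*d - 0.18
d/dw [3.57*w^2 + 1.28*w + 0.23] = 7.14*w + 1.28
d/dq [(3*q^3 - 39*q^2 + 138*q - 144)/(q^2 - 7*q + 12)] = 3*(q^2 - 8*q + 24)/(q^2 - 8*q + 16)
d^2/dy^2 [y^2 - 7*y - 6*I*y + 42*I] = 2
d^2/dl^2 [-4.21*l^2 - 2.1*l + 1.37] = -8.42000000000000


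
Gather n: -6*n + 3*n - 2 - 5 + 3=-3*n - 4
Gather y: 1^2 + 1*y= y + 1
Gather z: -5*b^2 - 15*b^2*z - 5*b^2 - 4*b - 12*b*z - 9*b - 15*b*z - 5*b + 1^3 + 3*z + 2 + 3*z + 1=-10*b^2 - 18*b + z*(-15*b^2 - 27*b + 6) + 4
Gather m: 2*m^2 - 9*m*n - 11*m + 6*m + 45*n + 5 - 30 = 2*m^2 + m*(-9*n - 5) + 45*n - 25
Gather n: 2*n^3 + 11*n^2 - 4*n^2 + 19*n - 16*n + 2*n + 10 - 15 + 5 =2*n^3 + 7*n^2 + 5*n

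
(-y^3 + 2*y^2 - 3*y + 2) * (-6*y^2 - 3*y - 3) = 6*y^5 - 9*y^4 + 15*y^3 - 9*y^2 + 3*y - 6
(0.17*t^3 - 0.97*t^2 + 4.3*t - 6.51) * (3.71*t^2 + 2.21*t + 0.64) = 0.6307*t^5 - 3.223*t^4 + 13.9181*t^3 - 15.2699*t^2 - 11.6351*t - 4.1664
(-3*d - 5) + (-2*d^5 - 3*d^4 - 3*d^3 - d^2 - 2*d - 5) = -2*d^5 - 3*d^4 - 3*d^3 - d^2 - 5*d - 10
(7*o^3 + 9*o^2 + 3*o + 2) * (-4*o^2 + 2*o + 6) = -28*o^5 - 22*o^4 + 48*o^3 + 52*o^2 + 22*o + 12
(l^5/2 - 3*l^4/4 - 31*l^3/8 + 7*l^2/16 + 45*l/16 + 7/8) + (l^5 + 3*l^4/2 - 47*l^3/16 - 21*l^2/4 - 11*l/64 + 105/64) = 3*l^5/2 + 3*l^4/4 - 109*l^3/16 - 77*l^2/16 + 169*l/64 + 161/64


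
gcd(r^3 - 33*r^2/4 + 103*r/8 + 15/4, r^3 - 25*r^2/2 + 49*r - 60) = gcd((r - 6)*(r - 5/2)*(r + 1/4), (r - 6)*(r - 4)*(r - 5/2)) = r^2 - 17*r/2 + 15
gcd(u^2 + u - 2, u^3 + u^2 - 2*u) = u^2 + u - 2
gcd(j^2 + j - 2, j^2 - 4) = j + 2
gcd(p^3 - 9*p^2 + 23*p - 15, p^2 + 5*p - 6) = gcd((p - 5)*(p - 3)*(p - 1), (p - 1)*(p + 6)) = p - 1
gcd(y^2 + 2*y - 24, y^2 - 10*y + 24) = y - 4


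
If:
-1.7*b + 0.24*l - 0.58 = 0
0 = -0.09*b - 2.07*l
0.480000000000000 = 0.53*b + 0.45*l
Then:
No Solution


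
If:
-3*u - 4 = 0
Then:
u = -4/3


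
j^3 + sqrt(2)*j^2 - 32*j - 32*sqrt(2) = (j - 4*sqrt(2))*(j + sqrt(2))*(j + 4*sqrt(2))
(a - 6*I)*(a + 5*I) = a^2 - I*a + 30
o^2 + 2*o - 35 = (o - 5)*(o + 7)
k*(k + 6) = k^2 + 6*k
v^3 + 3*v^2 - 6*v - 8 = (v - 2)*(v + 1)*(v + 4)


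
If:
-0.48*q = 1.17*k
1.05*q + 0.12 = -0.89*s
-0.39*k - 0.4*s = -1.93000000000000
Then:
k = 1.29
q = -3.14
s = 3.57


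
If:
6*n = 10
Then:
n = 5/3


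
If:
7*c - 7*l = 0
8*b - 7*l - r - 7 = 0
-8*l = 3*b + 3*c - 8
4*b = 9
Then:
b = 9/4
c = 5/44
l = 5/44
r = 449/44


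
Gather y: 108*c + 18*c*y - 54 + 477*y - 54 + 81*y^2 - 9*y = 108*c + 81*y^2 + y*(18*c + 468) - 108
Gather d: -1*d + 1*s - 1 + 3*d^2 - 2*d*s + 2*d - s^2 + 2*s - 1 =3*d^2 + d*(1 - 2*s) - s^2 + 3*s - 2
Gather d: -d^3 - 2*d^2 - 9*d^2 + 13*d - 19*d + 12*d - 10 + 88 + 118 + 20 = -d^3 - 11*d^2 + 6*d + 216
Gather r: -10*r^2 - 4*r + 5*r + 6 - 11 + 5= -10*r^2 + r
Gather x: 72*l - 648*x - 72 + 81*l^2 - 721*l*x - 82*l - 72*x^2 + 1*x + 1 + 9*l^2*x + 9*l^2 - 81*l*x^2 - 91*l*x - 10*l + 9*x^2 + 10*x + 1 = 90*l^2 - 20*l + x^2*(-81*l - 63) + x*(9*l^2 - 812*l - 637) - 70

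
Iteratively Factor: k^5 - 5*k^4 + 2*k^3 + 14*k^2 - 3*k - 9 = (k + 1)*(k^4 - 6*k^3 + 8*k^2 + 6*k - 9) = (k + 1)^2*(k^3 - 7*k^2 + 15*k - 9) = (k - 3)*(k + 1)^2*(k^2 - 4*k + 3) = (k - 3)^2*(k + 1)^2*(k - 1)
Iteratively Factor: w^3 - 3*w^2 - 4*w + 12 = (w + 2)*(w^2 - 5*w + 6) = (w - 2)*(w + 2)*(w - 3)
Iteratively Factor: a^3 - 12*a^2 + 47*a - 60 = (a - 5)*(a^2 - 7*a + 12) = (a - 5)*(a - 4)*(a - 3)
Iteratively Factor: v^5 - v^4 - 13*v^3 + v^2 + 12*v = (v - 4)*(v^4 + 3*v^3 - v^2 - 3*v) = (v - 4)*(v + 1)*(v^3 + 2*v^2 - 3*v) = (v - 4)*(v + 1)*(v + 3)*(v^2 - v) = (v - 4)*(v - 1)*(v + 1)*(v + 3)*(v)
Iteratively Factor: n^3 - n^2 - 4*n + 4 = (n + 2)*(n^2 - 3*n + 2) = (n - 1)*(n + 2)*(n - 2)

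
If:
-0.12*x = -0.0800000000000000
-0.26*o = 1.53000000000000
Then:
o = -5.88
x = 0.67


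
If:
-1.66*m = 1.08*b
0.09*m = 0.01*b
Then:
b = 0.00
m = 0.00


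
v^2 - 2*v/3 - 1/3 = (v - 1)*(v + 1/3)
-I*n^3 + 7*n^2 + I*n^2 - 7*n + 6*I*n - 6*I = (n - 1)*(n + 6*I)*(-I*n + 1)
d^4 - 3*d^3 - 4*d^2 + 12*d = d*(d - 3)*(d - 2)*(d + 2)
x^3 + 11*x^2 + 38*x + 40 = (x + 2)*(x + 4)*(x + 5)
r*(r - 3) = r^2 - 3*r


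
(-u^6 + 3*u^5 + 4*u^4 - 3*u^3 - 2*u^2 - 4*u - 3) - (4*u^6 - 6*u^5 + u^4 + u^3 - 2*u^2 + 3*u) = -5*u^6 + 9*u^5 + 3*u^4 - 4*u^3 - 7*u - 3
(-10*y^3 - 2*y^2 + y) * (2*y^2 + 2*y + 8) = -20*y^5 - 24*y^4 - 82*y^3 - 14*y^2 + 8*y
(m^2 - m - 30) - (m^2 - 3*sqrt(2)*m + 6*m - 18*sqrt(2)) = -7*m + 3*sqrt(2)*m - 30 + 18*sqrt(2)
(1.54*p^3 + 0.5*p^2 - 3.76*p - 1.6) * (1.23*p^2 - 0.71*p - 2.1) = 1.8942*p^5 - 0.4784*p^4 - 8.2138*p^3 - 0.3484*p^2 + 9.032*p + 3.36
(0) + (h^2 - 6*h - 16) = h^2 - 6*h - 16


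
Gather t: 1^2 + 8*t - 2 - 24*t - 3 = -16*t - 4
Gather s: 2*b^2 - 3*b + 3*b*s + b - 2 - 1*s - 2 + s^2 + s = 2*b^2 + 3*b*s - 2*b + s^2 - 4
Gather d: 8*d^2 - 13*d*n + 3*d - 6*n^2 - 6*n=8*d^2 + d*(3 - 13*n) - 6*n^2 - 6*n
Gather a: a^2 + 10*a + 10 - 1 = a^2 + 10*a + 9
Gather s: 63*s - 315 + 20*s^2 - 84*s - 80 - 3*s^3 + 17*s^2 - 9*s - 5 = -3*s^3 + 37*s^2 - 30*s - 400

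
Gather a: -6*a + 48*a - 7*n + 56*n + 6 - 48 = 42*a + 49*n - 42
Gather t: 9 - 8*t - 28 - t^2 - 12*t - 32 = -t^2 - 20*t - 51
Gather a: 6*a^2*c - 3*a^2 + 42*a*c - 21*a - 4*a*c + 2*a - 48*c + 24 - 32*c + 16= a^2*(6*c - 3) + a*(38*c - 19) - 80*c + 40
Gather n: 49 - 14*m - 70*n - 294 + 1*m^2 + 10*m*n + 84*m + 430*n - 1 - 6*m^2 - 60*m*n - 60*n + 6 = -5*m^2 + 70*m + n*(300 - 50*m) - 240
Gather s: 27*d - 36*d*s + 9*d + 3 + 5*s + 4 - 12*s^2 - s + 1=36*d - 12*s^2 + s*(4 - 36*d) + 8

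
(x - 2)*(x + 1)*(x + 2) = x^3 + x^2 - 4*x - 4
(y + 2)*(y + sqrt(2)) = y^2 + sqrt(2)*y + 2*y + 2*sqrt(2)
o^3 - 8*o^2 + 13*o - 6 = (o - 6)*(o - 1)^2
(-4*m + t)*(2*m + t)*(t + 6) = -8*m^2*t - 48*m^2 - 2*m*t^2 - 12*m*t + t^3 + 6*t^2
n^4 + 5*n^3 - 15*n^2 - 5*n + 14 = (n - 2)*(n - 1)*(n + 1)*(n + 7)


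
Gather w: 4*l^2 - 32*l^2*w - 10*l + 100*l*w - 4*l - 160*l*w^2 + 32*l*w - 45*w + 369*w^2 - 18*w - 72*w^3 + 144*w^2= 4*l^2 - 14*l - 72*w^3 + w^2*(513 - 160*l) + w*(-32*l^2 + 132*l - 63)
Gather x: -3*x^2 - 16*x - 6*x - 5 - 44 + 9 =-3*x^2 - 22*x - 40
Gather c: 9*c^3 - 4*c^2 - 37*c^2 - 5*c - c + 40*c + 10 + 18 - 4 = 9*c^3 - 41*c^2 + 34*c + 24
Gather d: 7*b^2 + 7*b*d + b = 7*b^2 + 7*b*d + b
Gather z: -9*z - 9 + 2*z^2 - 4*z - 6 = 2*z^2 - 13*z - 15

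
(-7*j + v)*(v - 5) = -7*j*v + 35*j + v^2 - 5*v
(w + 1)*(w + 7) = w^2 + 8*w + 7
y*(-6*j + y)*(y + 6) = -6*j*y^2 - 36*j*y + y^3 + 6*y^2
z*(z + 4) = z^2 + 4*z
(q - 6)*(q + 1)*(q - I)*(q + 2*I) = q^4 - 5*q^3 + I*q^3 - 4*q^2 - 5*I*q^2 - 10*q - 6*I*q - 12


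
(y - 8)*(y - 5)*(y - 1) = y^3 - 14*y^2 + 53*y - 40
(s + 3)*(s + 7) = s^2 + 10*s + 21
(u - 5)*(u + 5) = u^2 - 25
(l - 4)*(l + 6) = l^2 + 2*l - 24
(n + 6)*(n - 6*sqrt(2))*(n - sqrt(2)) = n^3 - 7*sqrt(2)*n^2 + 6*n^2 - 42*sqrt(2)*n + 12*n + 72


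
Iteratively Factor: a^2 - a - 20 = (a + 4)*(a - 5)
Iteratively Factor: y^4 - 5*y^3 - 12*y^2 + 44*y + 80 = (y - 5)*(y^3 - 12*y - 16) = (y - 5)*(y - 4)*(y^2 + 4*y + 4) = (y - 5)*(y - 4)*(y + 2)*(y + 2)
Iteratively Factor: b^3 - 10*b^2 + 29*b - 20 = (b - 5)*(b^2 - 5*b + 4) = (b - 5)*(b - 4)*(b - 1)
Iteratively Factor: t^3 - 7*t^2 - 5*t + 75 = (t - 5)*(t^2 - 2*t - 15) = (t - 5)*(t + 3)*(t - 5)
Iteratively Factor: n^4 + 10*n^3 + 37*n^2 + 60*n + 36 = (n + 2)*(n^3 + 8*n^2 + 21*n + 18) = (n + 2)^2*(n^2 + 6*n + 9) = (n + 2)^2*(n + 3)*(n + 3)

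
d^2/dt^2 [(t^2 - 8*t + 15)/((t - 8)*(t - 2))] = 2*(2*t^3 - 3*t^2 - 66*t + 236)/(t^6 - 30*t^5 + 348*t^4 - 1960*t^3 + 5568*t^2 - 7680*t + 4096)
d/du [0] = 0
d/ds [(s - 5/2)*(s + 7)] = 2*s + 9/2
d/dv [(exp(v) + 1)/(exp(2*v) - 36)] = (-2*(exp(v) + 1)*exp(v) + exp(2*v) - 36)*exp(v)/(exp(2*v) - 36)^2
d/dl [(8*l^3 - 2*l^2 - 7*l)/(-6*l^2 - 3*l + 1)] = (-48*l^4 - 48*l^3 - 12*l^2 - 4*l - 7)/(36*l^4 + 36*l^3 - 3*l^2 - 6*l + 1)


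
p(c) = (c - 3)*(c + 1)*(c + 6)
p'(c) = (c - 3)*(c + 1) + (c - 3)*(c + 6) + (c + 1)*(c + 6)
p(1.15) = -28.44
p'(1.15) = -1.83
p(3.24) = 9.40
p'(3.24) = 42.41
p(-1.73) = 14.74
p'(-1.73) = -19.86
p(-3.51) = 40.69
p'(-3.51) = -6.12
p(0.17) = -20.43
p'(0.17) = -13.55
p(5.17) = 149.55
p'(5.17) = 106.55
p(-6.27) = -13.19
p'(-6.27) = 52.78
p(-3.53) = 40.81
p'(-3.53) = -5.86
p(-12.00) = -990.00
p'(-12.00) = 321.00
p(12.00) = 2106.00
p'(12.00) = 513.00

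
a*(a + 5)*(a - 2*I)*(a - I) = a^4 + 5*a^3 - 3*I*a^3 - 2*a^2 - 15*I*a^2 - 10*a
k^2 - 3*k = k*(k - 3)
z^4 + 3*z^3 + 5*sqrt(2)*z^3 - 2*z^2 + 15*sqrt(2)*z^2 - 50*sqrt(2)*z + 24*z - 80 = (z - 2)*(z + 5)*(z + sqrt(2))*(z + 4*sqrt(2))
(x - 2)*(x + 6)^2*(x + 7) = x^4 + 17*x^3 + 82*x^2 + 12*x - 504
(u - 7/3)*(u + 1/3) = u^2 - 2*u - 7/9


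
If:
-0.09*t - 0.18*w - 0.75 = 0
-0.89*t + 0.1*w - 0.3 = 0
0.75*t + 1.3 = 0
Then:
No Solution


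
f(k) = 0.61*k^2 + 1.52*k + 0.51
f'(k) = 1.22*k + 1.52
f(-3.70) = 3.24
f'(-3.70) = -2.99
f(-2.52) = 0.55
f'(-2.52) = -1.55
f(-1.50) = -0.40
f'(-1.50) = -0.31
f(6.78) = 38.86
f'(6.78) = 9.79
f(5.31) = 25.78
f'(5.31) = 8.00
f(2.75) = 9.30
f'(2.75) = 4.88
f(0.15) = 0.75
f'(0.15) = 1.70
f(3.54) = 13.54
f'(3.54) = 5.84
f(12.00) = 106.59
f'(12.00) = 16.16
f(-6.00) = 13.35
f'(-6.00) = -5.80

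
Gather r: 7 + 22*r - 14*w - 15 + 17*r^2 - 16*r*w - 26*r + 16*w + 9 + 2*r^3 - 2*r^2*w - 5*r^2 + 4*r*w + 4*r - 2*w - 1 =2*r^3 + r^2*(12 - 2*w) - 12*r*w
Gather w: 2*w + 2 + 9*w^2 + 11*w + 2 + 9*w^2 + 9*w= 18*w^2 + 22*w + 4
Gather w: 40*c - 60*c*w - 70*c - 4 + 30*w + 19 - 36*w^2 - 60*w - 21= -30*c - 36*w^2 + w*(-60*c - 30) - 6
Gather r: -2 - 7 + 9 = 0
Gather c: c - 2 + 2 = c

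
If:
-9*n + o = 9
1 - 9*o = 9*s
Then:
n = -s/9 - 80/81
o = 1/9 - s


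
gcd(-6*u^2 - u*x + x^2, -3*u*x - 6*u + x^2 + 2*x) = -3*u + x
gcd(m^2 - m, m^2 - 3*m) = m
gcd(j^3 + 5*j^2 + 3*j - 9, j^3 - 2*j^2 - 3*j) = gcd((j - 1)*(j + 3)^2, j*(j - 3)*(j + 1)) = 1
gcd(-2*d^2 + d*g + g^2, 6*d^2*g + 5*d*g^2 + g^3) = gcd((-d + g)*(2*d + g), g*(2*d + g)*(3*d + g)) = 2*d + g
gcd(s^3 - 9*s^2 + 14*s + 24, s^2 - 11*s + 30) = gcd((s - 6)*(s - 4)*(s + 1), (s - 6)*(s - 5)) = s - 6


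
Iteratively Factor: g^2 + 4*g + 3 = (g + 3)*(g + 1)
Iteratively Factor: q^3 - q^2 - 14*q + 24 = (q + 4)*(q^2 - 5*q + 6) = (q - 3)*(q + 4)*(q - 2)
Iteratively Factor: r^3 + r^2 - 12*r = (r)*(r^2 + r - 12) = r*(r + 4)*(r - 3)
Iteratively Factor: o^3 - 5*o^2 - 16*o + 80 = (o + 4)*(o^2 - 9*o + 20) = (o - 4)*(o + 4)*(o - 5)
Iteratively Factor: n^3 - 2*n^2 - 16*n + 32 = (n - 2)*(n^2 - 16) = (n - 4)*(n - 2)*(n + 4)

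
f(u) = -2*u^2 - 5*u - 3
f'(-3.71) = 9.84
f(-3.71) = -11.98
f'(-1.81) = 2.24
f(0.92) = -9.29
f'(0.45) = -6.80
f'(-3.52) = 9.08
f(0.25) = -4.38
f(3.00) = -36.00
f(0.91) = -9.21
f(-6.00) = -45.00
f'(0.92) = -8.68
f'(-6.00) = 19.00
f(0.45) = -5.66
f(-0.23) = -1.96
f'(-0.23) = -4.08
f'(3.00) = -17.00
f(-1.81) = -0.50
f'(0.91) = -8.64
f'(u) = -4*u - 5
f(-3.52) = -10.18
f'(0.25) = -6.00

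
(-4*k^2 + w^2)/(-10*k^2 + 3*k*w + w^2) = (2*k + w)/(5*k + w)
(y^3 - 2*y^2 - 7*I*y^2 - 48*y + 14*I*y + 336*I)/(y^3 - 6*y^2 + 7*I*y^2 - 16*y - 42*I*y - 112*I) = (y^2 + y*(6 - 7*I) - 42*I)/(y^2 + y*(2 + 7*I) + 14*I)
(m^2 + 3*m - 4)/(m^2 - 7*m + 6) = (m + 4)/(m - 6)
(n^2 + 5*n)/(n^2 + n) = (n + 5)/(n + 1)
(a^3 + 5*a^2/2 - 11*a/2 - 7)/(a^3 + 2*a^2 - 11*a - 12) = (a^2 + 3*a/2 - 7)/(a^2 + a - 12)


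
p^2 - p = p*(p - 1)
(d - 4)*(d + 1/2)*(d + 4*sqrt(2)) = d^3 - 7*d^2/2 + 4*sqrt(2)*d^2 - 14*sqrt(2)*d - 2*d - 8*sqrt(2)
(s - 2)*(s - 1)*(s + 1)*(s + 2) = s^4 - 5*s^2 + 4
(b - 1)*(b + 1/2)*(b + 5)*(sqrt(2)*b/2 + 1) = sqrt(2)*b^4/2 + b^3 + 9*sqrt(2)*b^3/4 - 3*sqrt(2)*b^2/2 + 9*b^2/2 - 3*b - 5*sqrt(2)*b/4 - 5/2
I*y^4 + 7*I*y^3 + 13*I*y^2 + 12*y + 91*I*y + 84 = (y + 7)*(y - 3*I)*(y + 4*I)*(I*y + 1)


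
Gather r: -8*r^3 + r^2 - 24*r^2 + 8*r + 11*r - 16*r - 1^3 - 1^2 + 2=-8*r^3 - 23*r^2 + 3*r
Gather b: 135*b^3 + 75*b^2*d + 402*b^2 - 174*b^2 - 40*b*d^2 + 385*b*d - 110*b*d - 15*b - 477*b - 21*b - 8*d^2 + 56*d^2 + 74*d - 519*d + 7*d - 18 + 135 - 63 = 135*b^3 + b^2*(75*d + 228) + b*(-40*d^2 + 275*d - 513) + 48*d^2 - 438*d + 54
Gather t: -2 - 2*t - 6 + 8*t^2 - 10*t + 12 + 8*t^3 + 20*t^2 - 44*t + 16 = 8*t^3 + 28*t^2 - 56*t + 20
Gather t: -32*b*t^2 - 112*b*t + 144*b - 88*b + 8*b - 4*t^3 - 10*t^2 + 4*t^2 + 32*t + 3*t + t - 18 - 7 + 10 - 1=64*b - 4*t^3 + t^2*(-32*b - 6) + t*(36 - 112*b) - 16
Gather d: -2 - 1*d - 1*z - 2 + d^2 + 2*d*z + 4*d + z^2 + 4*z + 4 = d^2 + d*(2*z + 3) + z^2 + 3*z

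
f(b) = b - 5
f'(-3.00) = 1.00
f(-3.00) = -8.00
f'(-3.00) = 1.00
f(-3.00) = -8.00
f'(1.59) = 1.00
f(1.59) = -3.41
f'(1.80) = 1.00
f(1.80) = -3.20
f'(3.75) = 1.00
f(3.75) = -1.25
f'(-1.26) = 1.00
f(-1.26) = -6.26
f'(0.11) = 1.00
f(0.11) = -4.89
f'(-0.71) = 1.00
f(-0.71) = -5.71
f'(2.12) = 1.00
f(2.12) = -2.88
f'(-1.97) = 1.00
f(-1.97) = -6.97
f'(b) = 1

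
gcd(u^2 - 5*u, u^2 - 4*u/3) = u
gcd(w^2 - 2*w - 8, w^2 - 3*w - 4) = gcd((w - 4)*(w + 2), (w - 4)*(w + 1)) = w - 4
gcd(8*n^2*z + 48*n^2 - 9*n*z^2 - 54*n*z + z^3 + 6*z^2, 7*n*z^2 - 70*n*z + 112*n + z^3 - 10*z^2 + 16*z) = 1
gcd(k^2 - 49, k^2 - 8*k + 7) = k - 7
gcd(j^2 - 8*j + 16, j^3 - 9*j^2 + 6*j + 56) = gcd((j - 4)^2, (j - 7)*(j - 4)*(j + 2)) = j - 4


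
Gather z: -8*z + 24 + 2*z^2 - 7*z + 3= 2*z^2 - 15*z + 27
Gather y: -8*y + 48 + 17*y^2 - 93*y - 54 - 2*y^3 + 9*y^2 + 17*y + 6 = -2*y^3 + 26*y^2 - 84*y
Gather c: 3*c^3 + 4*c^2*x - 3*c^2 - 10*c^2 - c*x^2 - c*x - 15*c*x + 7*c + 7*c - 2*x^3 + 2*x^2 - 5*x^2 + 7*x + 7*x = 3*c^3 + c^2*(4*x - 13) + c*(-x^2 - 16*x + 14) - 2*x^3 - 3*x^2 + 14*x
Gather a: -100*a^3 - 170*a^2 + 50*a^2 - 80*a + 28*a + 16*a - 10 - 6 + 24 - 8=-100*a^3 - 120*a^2 - 36*a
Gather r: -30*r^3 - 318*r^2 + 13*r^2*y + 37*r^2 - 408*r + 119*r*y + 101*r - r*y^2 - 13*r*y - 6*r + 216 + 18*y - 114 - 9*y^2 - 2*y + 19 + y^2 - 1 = -30*r^3 + r^2*(13*y - 281) + r*(-y^2 + 106*y - 313) - 8*y^2 + 16*y + 120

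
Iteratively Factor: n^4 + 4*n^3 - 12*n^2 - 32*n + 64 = (n - 2)*(n^3 + 6*n^2 - 32) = (n - 2)*(n + 4)*(n^2 + 2*n - 8) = (n - 2)*(n + 4)^2*(n - 2)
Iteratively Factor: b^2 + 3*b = (b + 3)*(b)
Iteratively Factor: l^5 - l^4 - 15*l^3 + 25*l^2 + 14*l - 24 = (l + 1)*(l^4 - 2*l^3 - 13*l^2 + 38*l - 24) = (l - 3)*(l + 1)*(l^3 + l^2 - 10*l + 8) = (l - 3)*(l - 1)*(l + 1)*(l^2 + 2*l - 8) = (l - 3)*(l - 1)*(l + 1)*(l + 4)*(l - 2)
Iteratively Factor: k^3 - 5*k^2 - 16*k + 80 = (k - 5)*(k^2 - 16) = (k - 5)*(k - 4)*(k + 4)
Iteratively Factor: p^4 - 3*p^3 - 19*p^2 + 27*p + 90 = (p - 5)*(p^3 + 2*p^2 - 9*p - 18) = (p - 5)*(p + 2)*(p^2 - 9) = (p - 5)*(p - 3)*(p + 2)*(p + 3)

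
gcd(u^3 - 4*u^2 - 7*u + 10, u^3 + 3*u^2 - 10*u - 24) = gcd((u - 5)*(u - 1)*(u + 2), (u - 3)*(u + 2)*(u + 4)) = u + 2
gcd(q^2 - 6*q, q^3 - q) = q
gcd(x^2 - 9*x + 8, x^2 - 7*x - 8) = x - 8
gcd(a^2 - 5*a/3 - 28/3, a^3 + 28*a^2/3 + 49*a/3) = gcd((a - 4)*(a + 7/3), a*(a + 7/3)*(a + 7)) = a + 7/3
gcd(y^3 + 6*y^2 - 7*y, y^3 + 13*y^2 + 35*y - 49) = y^2 + 6*y - 7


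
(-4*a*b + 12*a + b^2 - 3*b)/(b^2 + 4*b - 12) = (-4*a*b + 12*a + b^2 - 3*b)/(b^2 + 4*b - 12)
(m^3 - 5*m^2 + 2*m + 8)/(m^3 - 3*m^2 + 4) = (m - 4)/(m - 2)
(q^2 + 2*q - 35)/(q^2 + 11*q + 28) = (q - 5)/(q + 4)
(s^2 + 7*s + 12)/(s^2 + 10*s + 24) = (s + 3)/(s + 6)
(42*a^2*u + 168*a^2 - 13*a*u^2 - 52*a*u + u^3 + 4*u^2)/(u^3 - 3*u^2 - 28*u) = (42*a^2 - 13*a*u + u^2)/(u*(u - 7))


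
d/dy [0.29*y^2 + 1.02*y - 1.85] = 0.58*y + 1.02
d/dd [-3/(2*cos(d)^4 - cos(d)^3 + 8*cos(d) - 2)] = 3*(-8*cos(d)^3 + 3*cos(d)^2 - 8)*sin(d)/(2*cos(d)^4 - cos(d)^3 + 8*cos(d) - 2)^2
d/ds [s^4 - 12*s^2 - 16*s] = 4*s^3 - 24*s - 16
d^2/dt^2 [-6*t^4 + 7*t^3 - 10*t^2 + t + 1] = -72*t^2 + 42*t - 20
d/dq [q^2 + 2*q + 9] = 2*q + 2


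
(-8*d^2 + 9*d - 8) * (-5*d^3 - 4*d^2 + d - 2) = 40*d^5 - 13*d^4 - 4*d^3 + 57*d^2 - 26*d + 16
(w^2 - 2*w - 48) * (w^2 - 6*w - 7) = w^4 - 8*w^3 - 43*w^2 + 302*w + 336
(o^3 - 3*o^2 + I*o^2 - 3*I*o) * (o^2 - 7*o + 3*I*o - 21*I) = o^5 - 10*o^4 + 4*I*o^4 + 18*o^3 - 40*I*o^3 + 30*o^2 + 84*I*o^2 - 63*o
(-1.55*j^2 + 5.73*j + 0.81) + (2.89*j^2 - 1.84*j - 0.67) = 1.34*j^2 + 3.89*j + 0.14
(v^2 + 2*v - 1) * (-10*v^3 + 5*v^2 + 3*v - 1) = -10*v^5 - 15*v^4 + 23*v^3 - 5*v + 1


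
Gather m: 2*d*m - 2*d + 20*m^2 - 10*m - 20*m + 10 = -2*d + 20*m^2 + m*(2*d - 30) + 10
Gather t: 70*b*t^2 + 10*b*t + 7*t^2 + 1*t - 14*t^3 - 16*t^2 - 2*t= -14*t^3 + t^2*(70*b - 9) + t*(10*b - 1)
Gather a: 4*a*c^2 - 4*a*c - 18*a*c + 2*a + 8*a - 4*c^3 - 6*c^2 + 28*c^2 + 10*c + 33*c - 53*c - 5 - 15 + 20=a*(4*c^2 - 22*c + 10) - 4*c^3 + 22*c^2 - 10*c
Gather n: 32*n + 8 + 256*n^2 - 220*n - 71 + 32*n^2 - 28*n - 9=288*n^2 - 216*n - 72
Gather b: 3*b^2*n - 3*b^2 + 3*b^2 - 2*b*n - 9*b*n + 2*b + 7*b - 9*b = 3*b^2*n - 11*b*n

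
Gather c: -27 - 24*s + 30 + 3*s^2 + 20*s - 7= 3*s^2 - 4*s - 4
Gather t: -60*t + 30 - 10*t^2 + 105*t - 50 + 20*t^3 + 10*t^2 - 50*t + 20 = 20*t^3 - 5*t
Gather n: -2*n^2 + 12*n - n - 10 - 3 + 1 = -2*n^2 + 11*n - 12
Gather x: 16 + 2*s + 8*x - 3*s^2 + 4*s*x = -3*s^2 + 2*s + x*(4*s + 8) + 16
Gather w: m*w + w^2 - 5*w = w^2 + w*(m - 5)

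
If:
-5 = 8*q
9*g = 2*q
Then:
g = -5/36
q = -5/8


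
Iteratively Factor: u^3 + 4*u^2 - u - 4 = (u + 1)*(u^2 + 3*u - 4) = (u + 1)*(u + 4)*(u - 1)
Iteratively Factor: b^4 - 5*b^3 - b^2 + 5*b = (b)*(b^3 - 5*b^2 - b + 5) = b*(b - 1)*(b^2 - 4*b - 5) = b*(b - 1)*(b + 1)*(b - 5)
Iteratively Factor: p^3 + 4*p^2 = (p)*(p^2 + 4*p) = p^2*(p + 4)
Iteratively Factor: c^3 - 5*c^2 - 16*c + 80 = (c - 5)*(c^2 - 16) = (c - 5)*(c + 4)*(c - 4)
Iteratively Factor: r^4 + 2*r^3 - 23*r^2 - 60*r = (r - 5)*(r^3 + 7*r^2 + 12*r) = (r - 5)*(r + 4)*(r^2 + 3*r) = (r - 5)*(r + 3)*(r + 4)*(r)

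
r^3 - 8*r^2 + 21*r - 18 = (r - 3)^2*(r - 2)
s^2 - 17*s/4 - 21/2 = (s - 6)*(s + 7/4)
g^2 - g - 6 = (g - 3)*(g + 2)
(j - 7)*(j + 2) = j^2 - 5*j - 14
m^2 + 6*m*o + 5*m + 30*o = (m + 5)*(m + 6*o)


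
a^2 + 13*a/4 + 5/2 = (a + 5/4)*(a + 2)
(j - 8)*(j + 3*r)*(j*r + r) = j^3*r + 3*j^2*r^2 - 7*j^2*r - 21*j*r^2 - 8*j*r - 24*r^2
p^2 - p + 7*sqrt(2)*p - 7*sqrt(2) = (p - 1)*(p + 7*sqrt(2))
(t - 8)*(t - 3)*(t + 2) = t^3 - 9*t^2 + 2*t + 48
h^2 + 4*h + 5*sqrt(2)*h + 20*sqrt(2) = (h + 4)*(h + 5*sqrt(2))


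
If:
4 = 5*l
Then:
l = 4/5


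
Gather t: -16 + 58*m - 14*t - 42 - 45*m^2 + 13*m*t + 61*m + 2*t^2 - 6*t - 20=-45*m^2 + 119*m + 2*t^2 + t*(13*m - 20) - 78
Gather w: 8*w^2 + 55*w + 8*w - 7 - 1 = 8*w^2 + 63*w - 8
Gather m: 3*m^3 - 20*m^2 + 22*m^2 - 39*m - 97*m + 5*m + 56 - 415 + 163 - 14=3*m^3 + 2*m^2 - 131*m - 210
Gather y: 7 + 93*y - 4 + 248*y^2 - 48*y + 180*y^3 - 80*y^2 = 180*y^3 + 168*y^2 + 45*y + 3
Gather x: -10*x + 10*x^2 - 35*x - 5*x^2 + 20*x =5*x^2 - 25*x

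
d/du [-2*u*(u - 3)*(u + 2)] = -6*u^2 + 4*u + 12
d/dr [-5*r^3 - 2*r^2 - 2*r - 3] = -15*r^2 - 4*r - 2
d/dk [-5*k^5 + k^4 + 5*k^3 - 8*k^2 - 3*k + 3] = -25*k^4 + 4*k^3 + 15*k^2 - 16*k - 3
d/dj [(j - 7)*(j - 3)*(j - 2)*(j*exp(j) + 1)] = j^4*exp(j) - 8*j^3*exp(j) + 5*j^2*exp(j) + 3*j^2 + 40*j*exp(j) - 24*j - 42*exp(j) + 41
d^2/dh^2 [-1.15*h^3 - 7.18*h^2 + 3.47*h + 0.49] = -6.9*h - 14.36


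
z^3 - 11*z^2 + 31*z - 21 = (z - 7)*(z - 3)*(z - 1)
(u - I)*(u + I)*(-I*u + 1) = -I*u^3 + u^2 - I*u + 1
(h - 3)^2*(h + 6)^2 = h^4 + 6*h^3 - 27*h^2 - 108*h + 324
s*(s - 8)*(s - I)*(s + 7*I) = s^4 - 8*s^3 + 6*I*s^3 + 7*s^2 - 48*I*s^2 - 56*s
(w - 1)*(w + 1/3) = w^2 - 2*w/3 - 1/3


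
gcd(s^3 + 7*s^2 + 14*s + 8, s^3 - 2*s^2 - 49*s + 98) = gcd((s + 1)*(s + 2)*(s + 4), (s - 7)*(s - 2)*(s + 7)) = 1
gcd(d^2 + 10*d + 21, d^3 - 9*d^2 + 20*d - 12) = 1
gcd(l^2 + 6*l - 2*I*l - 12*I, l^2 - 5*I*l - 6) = l - 2*I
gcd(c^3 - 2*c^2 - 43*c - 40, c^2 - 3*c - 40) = c^2 - 3*c - 40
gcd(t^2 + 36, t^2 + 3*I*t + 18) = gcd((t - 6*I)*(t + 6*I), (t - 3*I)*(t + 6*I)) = t + 6*I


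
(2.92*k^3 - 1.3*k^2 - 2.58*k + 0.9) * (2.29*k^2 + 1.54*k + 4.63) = 6.6868*k^5 + 1.5198*k^4 + 5.6094*k^3 - 7.9312*k^2 - 10.5594*k + 4.167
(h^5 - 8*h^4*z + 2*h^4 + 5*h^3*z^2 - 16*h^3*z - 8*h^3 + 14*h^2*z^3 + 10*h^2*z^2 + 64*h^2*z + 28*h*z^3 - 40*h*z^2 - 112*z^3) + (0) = h^5 - 8*h^4*z + 2*h^4 + 5*h^3*z^2 - 16*h^3*z - 8*h^3 + 14*h^2*z^3 + 10*h^2*z^2 + 64*h^2*z + 28*h*z^3 - 40*h*z^2 - 112*z^3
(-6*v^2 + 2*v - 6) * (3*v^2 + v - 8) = -18*v^4 + 32*v^2 - 22*v + 48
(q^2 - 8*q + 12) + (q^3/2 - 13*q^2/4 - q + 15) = q^3/2 - 9*q^2/4 - 9*q + 27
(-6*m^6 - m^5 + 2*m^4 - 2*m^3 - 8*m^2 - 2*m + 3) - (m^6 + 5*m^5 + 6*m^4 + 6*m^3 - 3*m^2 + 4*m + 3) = -7*m^6 - 6*m^5 - 4*m^4 - 8*m^3 - 5*m^2 - 6*m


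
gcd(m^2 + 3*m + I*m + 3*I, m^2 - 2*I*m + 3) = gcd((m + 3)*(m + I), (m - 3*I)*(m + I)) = m + I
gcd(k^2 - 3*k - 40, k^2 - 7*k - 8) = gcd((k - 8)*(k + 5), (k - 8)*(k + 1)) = k - 8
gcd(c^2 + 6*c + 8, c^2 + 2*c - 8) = c + 4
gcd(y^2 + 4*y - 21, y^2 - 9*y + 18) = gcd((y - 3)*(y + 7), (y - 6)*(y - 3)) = y - 3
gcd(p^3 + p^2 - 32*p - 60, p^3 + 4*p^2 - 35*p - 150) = p^2 - p - 30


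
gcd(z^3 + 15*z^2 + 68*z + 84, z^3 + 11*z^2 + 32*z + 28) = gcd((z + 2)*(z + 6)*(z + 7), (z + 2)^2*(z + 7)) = z^2 + 9*z + 14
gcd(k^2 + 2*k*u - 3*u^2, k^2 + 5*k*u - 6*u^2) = -k + u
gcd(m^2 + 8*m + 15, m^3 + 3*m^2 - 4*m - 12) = m + 3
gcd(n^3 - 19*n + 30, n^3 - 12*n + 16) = n - 2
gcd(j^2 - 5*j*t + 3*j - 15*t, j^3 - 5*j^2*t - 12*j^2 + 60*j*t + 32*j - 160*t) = -j + 5*t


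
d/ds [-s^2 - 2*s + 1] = -2*s - 2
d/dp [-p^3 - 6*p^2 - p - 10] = -3*p^2 - 12*p - 1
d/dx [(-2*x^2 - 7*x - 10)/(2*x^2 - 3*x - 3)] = (20*x^2 + 52*x - 9)/(4*x^4 - 12*x^3 - 3*x^2 + 18*x + 9)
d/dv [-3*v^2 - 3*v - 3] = -6*v - 3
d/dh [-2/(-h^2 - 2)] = -4*h/(h^2 + 2)^2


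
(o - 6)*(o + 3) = o^2 - 3*o - 18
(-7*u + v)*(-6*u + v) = 42*u^2 - 13*u*v + v^2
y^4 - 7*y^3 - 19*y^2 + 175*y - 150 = (y - 6)*(y - 5)*(y - 1)*(y + 5)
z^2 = z^2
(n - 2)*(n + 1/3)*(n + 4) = n^3 + 7*n^2/3 - 22*n/3 - 8/3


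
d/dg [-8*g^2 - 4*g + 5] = -16*g - 4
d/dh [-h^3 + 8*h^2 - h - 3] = -3*h^2 + 16*h - 1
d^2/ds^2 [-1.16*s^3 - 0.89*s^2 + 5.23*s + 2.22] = -6.96*s - 1.78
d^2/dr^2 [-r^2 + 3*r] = -2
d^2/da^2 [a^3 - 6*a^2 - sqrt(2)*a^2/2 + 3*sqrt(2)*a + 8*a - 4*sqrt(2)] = 6*a - 12 - sqrt(2)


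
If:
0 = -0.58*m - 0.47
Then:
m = -0.81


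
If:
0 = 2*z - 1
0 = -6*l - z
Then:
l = -1/12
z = 1/2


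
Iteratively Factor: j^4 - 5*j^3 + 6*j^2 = (j - 3)*(j^3 - 2*j^2) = j*(j - 3)*(j^2 - 2*j) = j^2*(j - 3)*(j - 2)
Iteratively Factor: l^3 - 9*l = (l + 3)*(l^2 - 3*l) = (l - 3)*(l + 3)*(l)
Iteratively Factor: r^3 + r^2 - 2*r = (r + 2)*(r^2 - r) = (r - 1)*(r + 2)*(r)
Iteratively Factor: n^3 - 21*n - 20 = (n + 1)*(n^2 - n - 20) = (n - 5)*(n + 1)*(n + 4)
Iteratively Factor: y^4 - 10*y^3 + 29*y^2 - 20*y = (y - 5)*(y^3 - 5*y^2 + 4*y) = (y - 5)*(y - 1)*(y^2 - 4*y) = y*(y - 5)*(y - 1)*(y - 4)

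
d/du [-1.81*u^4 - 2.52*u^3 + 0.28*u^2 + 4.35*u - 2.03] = -7.24*u^3 - 7.56*u^2 + 0.56*u + 4.35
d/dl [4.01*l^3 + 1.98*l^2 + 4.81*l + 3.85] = 12.03*l^2 + 3.96*l + 4.81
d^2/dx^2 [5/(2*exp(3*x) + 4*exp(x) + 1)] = 10*(4*(3*exp(2*x) + 2)^2*exp(x) - (9*exp(2*x) + 2)*(2*exp(3*x) + 4*exp(x) + 1))*exp(x)/(2*exp(3*x) + 4*exp(x) + 1)^3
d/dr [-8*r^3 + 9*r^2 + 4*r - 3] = -24*r^2 + 18*r + 4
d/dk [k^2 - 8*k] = 2*k - 8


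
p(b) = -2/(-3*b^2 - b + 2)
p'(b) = -2*(6*b + 1)/(-3*b^2 - b + 2)^2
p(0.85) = 1.97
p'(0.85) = -11.78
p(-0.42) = -1.06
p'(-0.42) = 0.85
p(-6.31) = 0.02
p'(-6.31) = 0.01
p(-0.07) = -0.97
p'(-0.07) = -0.27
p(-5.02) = 0.03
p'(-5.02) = 0.01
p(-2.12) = 0.21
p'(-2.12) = 0.27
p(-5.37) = 0.03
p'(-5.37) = 0.01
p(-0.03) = -0.99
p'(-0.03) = -0.40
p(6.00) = 0.02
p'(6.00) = -0.00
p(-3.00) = 0.09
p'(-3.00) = 0.07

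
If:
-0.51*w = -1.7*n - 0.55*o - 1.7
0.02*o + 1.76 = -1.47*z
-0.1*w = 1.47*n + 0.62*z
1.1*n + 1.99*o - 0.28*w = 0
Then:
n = 0.20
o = 0.53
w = 4.57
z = -1.20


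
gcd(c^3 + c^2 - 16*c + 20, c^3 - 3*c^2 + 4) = c^2 - 4*c + 4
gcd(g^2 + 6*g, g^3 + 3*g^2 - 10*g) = g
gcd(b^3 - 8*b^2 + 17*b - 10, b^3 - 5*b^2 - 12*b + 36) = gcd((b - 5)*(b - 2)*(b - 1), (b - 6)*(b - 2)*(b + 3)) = b - 2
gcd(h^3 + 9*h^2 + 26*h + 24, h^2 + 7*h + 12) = h^2 + 7*h + 12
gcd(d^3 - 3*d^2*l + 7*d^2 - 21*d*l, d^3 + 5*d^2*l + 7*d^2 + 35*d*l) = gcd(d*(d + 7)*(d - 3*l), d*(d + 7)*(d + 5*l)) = d^2 + 7*d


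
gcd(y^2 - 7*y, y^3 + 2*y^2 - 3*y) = y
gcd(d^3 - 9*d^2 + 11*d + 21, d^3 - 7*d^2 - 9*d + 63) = d^2 - 10*d + 21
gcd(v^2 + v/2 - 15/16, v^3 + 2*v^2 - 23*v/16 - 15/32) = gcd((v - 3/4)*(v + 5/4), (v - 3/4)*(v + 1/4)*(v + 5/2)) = v - 3/4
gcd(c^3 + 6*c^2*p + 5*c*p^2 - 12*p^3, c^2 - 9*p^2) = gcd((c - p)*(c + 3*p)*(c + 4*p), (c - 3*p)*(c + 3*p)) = c + 3*p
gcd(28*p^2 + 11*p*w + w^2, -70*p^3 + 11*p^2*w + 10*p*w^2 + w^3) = 7*p + w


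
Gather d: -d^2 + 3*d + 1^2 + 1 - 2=-d^2 + 3*d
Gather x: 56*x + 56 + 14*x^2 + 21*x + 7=14*x^2 + 77*x + 63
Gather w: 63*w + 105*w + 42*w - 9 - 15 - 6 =210*w - 30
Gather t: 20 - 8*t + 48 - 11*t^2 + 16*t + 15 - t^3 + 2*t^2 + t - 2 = -t^3 - 9*t^2 + 9*t + 81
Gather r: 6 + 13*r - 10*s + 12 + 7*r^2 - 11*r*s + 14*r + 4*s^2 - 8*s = 7*r^2 + r*(27 - 11*s) + 4*s^2 - 18*s + 18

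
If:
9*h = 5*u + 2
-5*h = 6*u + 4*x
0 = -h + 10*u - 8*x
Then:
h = 44/243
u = -2/27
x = -28/243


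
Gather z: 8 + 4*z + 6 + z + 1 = 5*z + 15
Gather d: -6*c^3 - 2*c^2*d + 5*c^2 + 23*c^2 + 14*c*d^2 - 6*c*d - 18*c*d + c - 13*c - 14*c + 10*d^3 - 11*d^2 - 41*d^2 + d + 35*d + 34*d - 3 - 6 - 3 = -6*c^3 + 28*c^2 - 26*c + 10*d^3 + d^2*(14*c - 52) + d*(-2*c^2 - 24*c + 70) - 12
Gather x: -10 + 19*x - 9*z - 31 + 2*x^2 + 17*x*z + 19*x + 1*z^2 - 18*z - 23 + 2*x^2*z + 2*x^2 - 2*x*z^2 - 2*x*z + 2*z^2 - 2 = x^2*(2*z + 4) + x*(-2*z^2 + 15*z + 38) + 3*z^2 - 27*z - 66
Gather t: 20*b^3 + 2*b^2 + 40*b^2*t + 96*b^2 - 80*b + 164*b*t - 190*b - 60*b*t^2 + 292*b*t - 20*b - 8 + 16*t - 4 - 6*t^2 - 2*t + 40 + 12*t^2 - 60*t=20*b^3 + 98*b^2 - 290*b + t^2*(6 - 60*b) + t*(40*b^2 + 456*b - 46) + 28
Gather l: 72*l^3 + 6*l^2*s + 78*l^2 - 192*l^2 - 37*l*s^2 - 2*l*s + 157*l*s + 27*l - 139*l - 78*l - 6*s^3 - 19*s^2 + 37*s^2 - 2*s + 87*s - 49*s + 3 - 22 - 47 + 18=72*l^3 + l^2*(6*s - 114) + l*(-37*s^2 + 155*s - 190) - 6*s^3 + 18*s^2 + 36*s - 48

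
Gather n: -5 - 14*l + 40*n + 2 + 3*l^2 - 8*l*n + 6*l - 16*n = 3*l^2 - 8*l + n*(24 - 8*l) - 3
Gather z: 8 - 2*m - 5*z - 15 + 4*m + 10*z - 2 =2*m + 5*z - 9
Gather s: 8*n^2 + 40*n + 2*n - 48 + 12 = 8*n^2 + 42*n - 36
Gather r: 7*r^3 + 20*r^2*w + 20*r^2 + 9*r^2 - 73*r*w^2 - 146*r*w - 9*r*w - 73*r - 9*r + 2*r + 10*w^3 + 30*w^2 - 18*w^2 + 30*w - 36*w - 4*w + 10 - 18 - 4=7*r^3 + r^2*(20*w + 29) + r*(-73*w^2 - 155*w - 80) + 10*w^3 + 12*w^2 - 10*w - 12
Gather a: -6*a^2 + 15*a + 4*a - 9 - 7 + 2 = -6*a^2 + 19*a - 14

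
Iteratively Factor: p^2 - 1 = (p + 1)*(p - 1)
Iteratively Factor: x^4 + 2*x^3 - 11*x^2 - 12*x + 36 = (x - 2)*(x^3 + 4*x^2 - 3*x - 18) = (x - 2)*(x + 3)*(x^2 + x - 6) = (x - 2)^2*(x + 3)*(x + 3)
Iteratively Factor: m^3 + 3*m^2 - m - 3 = (m + 1)*(m^2 + 2*m - 3) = (m + 1)*(m + 3)*(m - 1)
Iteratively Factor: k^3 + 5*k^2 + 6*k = (k)*(k^2 + 5*k + 6) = k*(k + 3)*(k + 2)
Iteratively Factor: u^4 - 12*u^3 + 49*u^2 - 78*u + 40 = (u - 5)*(u^3 - 7*u^2 + 14*u - 8) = (u - 5)*(u - 1)*(u^2 - 6*u + 8) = (u - 5)*(u - 4)*(u - 1)*(u - 2)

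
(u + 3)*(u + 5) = u^2 + 8*u + 15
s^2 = s^2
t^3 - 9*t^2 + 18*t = t*(t - 6)*(t - 3)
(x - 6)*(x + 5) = x^2 - x - 30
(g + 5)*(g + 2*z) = g^2 + 2*g*z + 5*g + 10*z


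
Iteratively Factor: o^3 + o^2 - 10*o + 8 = (o - 1)*(o^2 + 2*o - 8) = (o - 1)*(o + 4)*(o - 2)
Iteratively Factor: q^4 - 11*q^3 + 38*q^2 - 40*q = (q - 4)*(q^3 - 7*q^2 + 10*q) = (q - 5)*(q - 4)*(q^2 - 2*q) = (q - 5)*(q - 4)*(q - 2)*(q)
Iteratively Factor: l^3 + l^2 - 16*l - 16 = (l + 1)*(l^2 - 16) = (l - 4)*(l + 1)*(l + 4)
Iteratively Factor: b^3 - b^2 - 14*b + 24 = (b - 2)*(b^2 + b - 12) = (b - 2)*(b + 4)*(b - 3)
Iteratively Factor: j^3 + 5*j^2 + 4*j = (j + 1)*(j^2 + 4*j) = (j + 1)*(j + 4)*(j)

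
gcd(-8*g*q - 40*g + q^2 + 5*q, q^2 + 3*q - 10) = q + 5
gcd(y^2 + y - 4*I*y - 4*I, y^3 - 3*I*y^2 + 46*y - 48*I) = 1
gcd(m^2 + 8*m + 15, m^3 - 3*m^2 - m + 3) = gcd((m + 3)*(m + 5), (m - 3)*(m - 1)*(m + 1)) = 1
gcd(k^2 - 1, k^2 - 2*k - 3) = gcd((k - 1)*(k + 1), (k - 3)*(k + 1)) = k + 1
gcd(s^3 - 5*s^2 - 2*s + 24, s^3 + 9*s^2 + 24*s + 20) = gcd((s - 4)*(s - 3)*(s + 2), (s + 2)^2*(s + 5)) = s + 2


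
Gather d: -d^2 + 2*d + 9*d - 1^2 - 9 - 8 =-d^2 + 11*d - 18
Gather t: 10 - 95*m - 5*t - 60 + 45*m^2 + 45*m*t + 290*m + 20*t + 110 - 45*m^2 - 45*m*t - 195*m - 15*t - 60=0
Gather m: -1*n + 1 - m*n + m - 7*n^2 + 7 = m*(1 - n) - 7*n^2 - n + 8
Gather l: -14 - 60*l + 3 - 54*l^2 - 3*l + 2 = -54*l^2 - 63*l - 9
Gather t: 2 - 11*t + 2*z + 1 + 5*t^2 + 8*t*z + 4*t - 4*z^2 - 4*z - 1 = 5*t^2 + t*(8*z - 7) - 4*z^2 - 2*z + 2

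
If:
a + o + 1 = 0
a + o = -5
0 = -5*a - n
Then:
No Solution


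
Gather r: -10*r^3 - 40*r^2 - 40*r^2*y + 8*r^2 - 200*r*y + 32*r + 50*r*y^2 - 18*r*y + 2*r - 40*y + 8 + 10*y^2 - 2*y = -10*r^3 + r^2*(-40*y - 32) + r*(50*y^2 - 218*y + 34) + 10*y^2 - 42*y + 8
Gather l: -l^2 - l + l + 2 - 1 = 1 - l^2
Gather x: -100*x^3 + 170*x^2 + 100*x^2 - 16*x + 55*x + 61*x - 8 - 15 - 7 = -100*x^3 + 270*x^2 + 100*x - 30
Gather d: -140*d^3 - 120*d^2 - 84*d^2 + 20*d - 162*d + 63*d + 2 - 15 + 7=-140*d^3 - 204*d^2 - 79*d - 6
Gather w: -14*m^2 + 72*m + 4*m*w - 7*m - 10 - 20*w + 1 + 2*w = -14*m^2 + 65*m + w*(4*m - 18) - 9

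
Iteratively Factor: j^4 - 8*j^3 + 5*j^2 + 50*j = (j - 5)*(j^3 - 3*j^2 - 10*j) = j*(j - 5)*(j^2 - 3*j - 10) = j*(j - 5)^2*(j + 2)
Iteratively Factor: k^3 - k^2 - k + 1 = (k - 1)*(k^2 - 1) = (k - 1)^2*(k + 1)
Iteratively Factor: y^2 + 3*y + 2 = (y + 2)*(y + 1)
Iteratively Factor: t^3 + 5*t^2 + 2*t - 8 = (t - 1)*(t^2 + 6*t + 8) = (t - 1)*(t + 4)*(t + 2)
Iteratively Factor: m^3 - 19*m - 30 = (m + 2)*(m^2 - 2*m - 15) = (m + 2)*(m + 3)*(m - 5)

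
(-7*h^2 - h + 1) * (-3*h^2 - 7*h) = 21*h^4 + 52*h^3 + 4*h^2 - 7*h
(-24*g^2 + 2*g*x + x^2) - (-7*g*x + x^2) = -24*g^2 + 9*g*x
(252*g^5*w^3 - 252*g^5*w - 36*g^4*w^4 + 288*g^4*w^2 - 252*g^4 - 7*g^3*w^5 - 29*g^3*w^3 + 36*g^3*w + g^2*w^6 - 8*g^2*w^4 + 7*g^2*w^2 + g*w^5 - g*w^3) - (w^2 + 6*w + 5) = 252*g^5*w^3 - 252*g^5*w - 36*g^4*w^4 + 288*g^4*w^2 - 252*g^4 - 7*g^3*w^5 - 29*g^3*w^3 + 36*g^3*w + g^2*w^6 - 8*g^2*w^4 + 7*g^2*w^2 + g*w^5 - g*w^3 - w^2 - 6*w - 5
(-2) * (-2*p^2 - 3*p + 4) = 4*p^2 + 6*p - 8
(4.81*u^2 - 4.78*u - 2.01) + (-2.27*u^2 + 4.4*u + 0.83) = 2.54*u^2 - 0.38*u - 1.18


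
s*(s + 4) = s^2 + 4*s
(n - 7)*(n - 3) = n^2 - 10*n + 21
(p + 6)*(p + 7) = p^2 + 13*p + 42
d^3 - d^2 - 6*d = d*(d - 3)*(d + 2)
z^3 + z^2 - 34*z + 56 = (z - 4)*(z - 2)*(z + 7)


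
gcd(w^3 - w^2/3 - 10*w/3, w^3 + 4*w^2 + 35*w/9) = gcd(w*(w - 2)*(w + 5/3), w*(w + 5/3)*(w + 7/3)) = w^2 + 5*w/3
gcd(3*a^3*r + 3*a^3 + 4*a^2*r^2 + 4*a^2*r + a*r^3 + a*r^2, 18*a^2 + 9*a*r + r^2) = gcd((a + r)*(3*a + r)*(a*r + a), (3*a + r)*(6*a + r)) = 3*a + r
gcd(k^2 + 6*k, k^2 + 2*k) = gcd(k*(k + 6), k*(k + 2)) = k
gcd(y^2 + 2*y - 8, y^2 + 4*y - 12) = y - 2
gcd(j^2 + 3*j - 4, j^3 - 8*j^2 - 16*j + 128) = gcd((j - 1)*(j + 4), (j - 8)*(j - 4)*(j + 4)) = j + 4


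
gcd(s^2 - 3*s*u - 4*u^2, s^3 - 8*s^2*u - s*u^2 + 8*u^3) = s + u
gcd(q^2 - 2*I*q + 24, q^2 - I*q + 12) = 1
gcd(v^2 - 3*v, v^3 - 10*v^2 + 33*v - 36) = v - 3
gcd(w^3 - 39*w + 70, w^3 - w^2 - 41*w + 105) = w^2 + 2*w - 35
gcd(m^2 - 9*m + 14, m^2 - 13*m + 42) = m - 7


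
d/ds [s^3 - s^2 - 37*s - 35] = 3*s^2 - 2*s - 37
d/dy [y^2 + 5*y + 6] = 2*y + 5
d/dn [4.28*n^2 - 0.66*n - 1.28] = 8.56*n - 0.66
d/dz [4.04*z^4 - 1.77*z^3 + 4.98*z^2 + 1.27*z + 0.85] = 16.16*z^3 - 5.31*z^2 + 9.96*z + 1.27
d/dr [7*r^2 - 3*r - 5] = 14*r - 3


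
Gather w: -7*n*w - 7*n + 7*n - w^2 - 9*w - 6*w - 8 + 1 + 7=-w^2 + w*(-7*n - 15)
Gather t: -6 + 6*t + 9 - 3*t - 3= 3*t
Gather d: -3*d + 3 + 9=12 - 3*d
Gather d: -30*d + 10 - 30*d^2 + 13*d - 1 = -30*d^2 - 17*d + 9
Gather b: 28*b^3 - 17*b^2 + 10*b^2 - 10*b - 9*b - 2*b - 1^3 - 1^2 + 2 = 28*b^3 - 7*b^2 - 21*b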